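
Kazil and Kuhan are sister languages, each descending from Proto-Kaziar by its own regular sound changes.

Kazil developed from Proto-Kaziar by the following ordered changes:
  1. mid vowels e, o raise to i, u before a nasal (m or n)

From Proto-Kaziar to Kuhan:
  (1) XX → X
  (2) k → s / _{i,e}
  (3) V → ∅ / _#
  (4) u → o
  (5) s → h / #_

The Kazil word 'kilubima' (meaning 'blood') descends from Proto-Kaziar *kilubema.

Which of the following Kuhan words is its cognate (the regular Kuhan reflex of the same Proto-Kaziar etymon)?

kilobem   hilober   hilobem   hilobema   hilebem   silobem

Kuhan: *kilubema
  kilubema (rule 1 does not apply)
  kilubema → silubema   [palatalisation]
  silubema → silubem   [apocope]
  silubem → silobem   [vowel merger]
  silobem → hilobem   [debuccalisation]
  giving Kuhan hilobem.
Only 'hilobem' matches the regular Kuhan development of *kilubema.

hilobem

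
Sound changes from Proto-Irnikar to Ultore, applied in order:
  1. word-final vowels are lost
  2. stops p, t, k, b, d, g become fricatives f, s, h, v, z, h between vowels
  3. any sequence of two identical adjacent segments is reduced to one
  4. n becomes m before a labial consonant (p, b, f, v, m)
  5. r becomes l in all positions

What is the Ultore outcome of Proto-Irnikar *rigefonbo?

lihefomb

Ultore: *rigefonbo
  rigefonbo → rigefonb   [apocope]
  rigefonb → rihefonb   [intervocalic lenition]
  rihefonb (rule 3 does not apply)
  rihefonb → rihefomb   [nasal place assimilation]
  rihefomb → lihefomb   [unconditioned shift]
  giving Ultore lihefomb.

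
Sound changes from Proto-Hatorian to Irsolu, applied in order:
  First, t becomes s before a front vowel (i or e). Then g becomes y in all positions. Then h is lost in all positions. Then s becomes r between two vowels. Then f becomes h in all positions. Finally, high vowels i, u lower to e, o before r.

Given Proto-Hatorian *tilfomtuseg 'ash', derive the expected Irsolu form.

silhomtorey

Irsolu: *tilfomtuseg > silfomtuseg > silfomtusey > silfomturey > silhomturey > silhomtorey  (by palatalisation, unconditioned shift, rhotacism, unconditioned shift, pre-rhotic lowering)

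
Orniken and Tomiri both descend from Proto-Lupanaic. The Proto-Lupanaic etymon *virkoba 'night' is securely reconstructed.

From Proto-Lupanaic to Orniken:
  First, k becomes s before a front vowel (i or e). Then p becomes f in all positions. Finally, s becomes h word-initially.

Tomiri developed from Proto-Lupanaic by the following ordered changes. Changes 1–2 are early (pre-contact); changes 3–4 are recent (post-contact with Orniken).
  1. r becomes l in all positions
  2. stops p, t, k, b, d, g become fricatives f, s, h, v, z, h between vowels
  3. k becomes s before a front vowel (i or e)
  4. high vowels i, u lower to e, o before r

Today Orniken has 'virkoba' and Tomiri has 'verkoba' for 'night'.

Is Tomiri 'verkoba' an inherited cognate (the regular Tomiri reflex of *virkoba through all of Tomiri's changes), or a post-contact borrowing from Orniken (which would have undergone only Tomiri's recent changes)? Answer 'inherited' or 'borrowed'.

borrowed

If inherited, *virkoba would pass through all of Tomiri's changes:
Tomiri: start from *virkoba.
  rule 1 (unconditioned shift): virkoba → vilkoba
  rule 2 (intervocalic lenition): vilkoba → vilkova
  rule 3: no change — vilkova
  rule 4: no change — vilkova
  ⇒ Tomiri vilkova
If borrowed from Orniken 'virkoba' after the early changes, it would undergo only the recent ones:
  rule 3 (palatalisation): no change (virkoba)
  rule 4 (pre-rhotic lowering): virkoba → verkoba
  ⇒ as a loan: verkoba
Tomiri 'verkoba' matches the loan outcome 'verkoba', not the inherited 'vilkova' — it skipped the early Tomiri changes, so it was borrowed from Orniken.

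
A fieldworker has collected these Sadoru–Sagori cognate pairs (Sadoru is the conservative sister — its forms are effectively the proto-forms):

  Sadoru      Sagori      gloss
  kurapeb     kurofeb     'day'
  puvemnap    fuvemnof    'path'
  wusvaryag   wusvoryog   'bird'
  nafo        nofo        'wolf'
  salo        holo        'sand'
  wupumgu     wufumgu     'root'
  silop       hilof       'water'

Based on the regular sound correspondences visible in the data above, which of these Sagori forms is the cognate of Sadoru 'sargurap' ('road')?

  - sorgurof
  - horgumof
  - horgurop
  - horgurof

horgurof

salo ~ holo — Sadoru s corresponds to Sagori h word-initially before a back vowel.
wusvaryag ~ wusvoryog — Sadoru a corresponds to Sagori o after a consonant, before r.
kurapeb ~ kurofeb, puvemnap ~ fuvemnof — Sadoru a corresponds to Sagori o after a consonant, before a labial obstruent.
puvemnap ~ fuvemnof, silop ~ hilof — Sadoru p corresponds to Sagori f word-finally.
Applying these to Sadoru 'sargurap':
  sargurap → hargurap   (s→h word-initially before a back vowel)
  hargurap → horgurap   (a→o after a consonant, before r)
  horgurap → horgurop   (a→o after a consonant, before a labial obstruent)
  horgurop → horgurof   (p→f word-finally)
So the Sagori cognate is 'horgurof'.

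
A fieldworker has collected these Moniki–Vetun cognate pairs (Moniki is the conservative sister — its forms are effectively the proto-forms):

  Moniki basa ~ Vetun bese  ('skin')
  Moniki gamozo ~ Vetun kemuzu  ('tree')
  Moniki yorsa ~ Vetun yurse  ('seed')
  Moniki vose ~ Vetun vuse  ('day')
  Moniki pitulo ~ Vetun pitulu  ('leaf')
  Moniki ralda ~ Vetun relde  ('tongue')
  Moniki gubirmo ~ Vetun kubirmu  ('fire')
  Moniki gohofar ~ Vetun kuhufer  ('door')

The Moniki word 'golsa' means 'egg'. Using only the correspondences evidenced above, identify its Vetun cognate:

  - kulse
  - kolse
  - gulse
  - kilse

gohofar ~ kuhufer — Moniki g corresponds to Vetun k word-initially before a back vowel.
gamozo ~ kemuzu, vose ~ vuse — Moniki o corresponds to Vetun u after a consonant, before a consonant other than r, m, n, p, b, f, v.
basa ~ bese, yorsa ~ yurse — Moniki a corresponds to Vetun e word-finally.
Applying these to Moniki 'golsa':
  golsa → kolsa   (g→k word-initially before a back vowel)
  kolsa → kulsa   (o→u after a consonant, before a consonant other than r, m, n, p, b, f, v)
  kulsa → kulse   (a→e word-finally)
So the Vetun cognate is 'kulse'.

kulse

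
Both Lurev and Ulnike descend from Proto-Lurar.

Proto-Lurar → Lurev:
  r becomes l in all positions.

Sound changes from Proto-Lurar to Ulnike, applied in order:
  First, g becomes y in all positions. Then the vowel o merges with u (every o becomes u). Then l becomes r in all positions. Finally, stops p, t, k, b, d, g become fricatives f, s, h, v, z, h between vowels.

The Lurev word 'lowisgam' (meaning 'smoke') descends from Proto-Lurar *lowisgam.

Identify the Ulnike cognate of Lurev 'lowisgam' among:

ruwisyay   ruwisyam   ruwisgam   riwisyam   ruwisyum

ruwisyam

Ulnike: *lowisgam
  lowisgam → lowisyam   [unconditioned shift]
  lowisyam → luwisyam   [vowel merger]
  luwisyam → ruwisyam   [unconditioned shift]
  ruwisyam (rule 4 does not apply)
  giving Ulnike ruwisyam.
Among the options, 'ruwisyam' alone shows every Ulnike change applied in order.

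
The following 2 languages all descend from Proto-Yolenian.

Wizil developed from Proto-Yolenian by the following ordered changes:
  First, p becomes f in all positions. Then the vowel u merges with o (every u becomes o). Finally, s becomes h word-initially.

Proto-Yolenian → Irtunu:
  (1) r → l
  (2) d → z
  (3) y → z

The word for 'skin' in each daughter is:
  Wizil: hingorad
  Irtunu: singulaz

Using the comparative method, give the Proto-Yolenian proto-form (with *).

*singurad

Position 5: Wizil has o, Irtunu has u. Irtunu preserves u here (none of its changes turn any other segment into u), so the proto-segment is *u.
Position 8: Wizil has d, Irtunu has z. Wizil preserves d here (none of its changes turn any other segment into d), so the proto-segment is *d.
Position 1: Wizil has h, Irtunu has s. Irtunu preserves s here (none of its changes turn any other segment into s), so the proto-segment is *s.
This points to *singurad. Verify forward in each daughter:
Wizil: start from *singurad.
  rule 1: no change — singurad
  rule 2 (vowel merger): singurad → singorad
  rule 3 (debuccalisation): singorad → hingorad
  ⇒ Wizil hingorad
Irtunu: *singurad
  singurad → singulad   [unconditioned shift]
  singulad → singulaz   [unconditioned shift]
  singulaz (rule 3 does not apply)
  giving Irtunu singulaz.
No other proto-form is consistent with every reflex, so the reconstruction is *singurad.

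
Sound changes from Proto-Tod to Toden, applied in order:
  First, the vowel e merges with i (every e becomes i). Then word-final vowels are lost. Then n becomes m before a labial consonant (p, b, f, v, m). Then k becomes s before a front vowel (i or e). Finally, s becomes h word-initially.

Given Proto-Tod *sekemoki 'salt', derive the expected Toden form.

Toden: *sekemoki
  sekemoki → sikimoki   [vowel merger]
  sikimoki → sikimok   [apocope]
  sikimok (rule 3 does not apply)
  sikimok → sisimok   [palatalisation]
  sisimok → hisimok   [debuccalisation]
  giving Toden hisimok.

hisimok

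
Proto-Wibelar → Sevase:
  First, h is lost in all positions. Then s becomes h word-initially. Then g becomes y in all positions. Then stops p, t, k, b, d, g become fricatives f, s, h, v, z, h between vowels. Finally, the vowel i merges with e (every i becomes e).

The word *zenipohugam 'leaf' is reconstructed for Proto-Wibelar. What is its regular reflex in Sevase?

zenefouyam

Sevase: *zenipohugam
  zenipohugam → zenipougam   [h-loss]
  zenipougam (rule 2 does not apply)
  zenipougam → zenipouyam   [unconditioned shift]
  zenipouyam → zenifouyam   [intervocalic lenition]
  zenifouyam → zenefouyam   [vowel merger]
  giving Sevase zenefouyam.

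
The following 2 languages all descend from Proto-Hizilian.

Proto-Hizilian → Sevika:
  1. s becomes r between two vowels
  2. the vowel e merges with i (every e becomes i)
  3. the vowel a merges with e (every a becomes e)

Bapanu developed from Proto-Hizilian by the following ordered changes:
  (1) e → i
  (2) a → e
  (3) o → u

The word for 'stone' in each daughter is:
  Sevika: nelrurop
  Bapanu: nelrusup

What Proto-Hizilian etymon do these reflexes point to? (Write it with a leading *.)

Position 6: Sevika has r, Bapanu has s. Bapanu preserves s here (none of its changes turn any other segment into s), so the proto-segment is *s.
Position 2: Sevika has e, Bapanu has e. In Sevika, e can only continue *a, so the proto-segment is *a.
Verify the candidate proto-form against each daughter:
Sevika: *nalrusop > nalrurop > nelrurop  (by rhotacism, vowel merger)
Bapanu: *nalrusop > nelrusop > nelrusup  (by vowel merger, vowel merger)
*nalrusop is the unique common source.

*nalrusop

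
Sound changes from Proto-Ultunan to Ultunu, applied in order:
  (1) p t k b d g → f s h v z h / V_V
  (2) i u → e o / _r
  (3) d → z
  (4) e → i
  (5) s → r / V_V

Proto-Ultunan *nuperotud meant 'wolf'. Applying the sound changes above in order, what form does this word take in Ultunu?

Ultunu: *nuperotud
  nuperotud → nuferosud   [intervocalic lenition]
  nuferosud (rule 2 does not apply)
  nuferosud → nuferosuz   [unconditioned shift]
  nuferosuz → nufirosuz   [vowel merger]
  nufirosuz → nufiroruz   [rhotacism]
  giving Ultunu nufiroruz.

nufiroruz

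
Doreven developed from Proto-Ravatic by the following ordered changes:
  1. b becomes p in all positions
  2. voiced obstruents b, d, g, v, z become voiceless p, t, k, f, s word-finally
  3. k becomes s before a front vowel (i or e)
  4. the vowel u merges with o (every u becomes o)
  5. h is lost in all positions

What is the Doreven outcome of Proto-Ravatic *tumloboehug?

Doreven: *tumloboehug
  tumloboehug → tumlopoehug   [unconditioned shift]
  tumlopoehug → tumlopoehuk   [final devoicing]
  tumlopoehuk (rule 3 does not apply)
  tumlopoehuk → tomlopoehok   [vowel merger]
  tomlopoehok → tomlopoeok   [h-loss]
  giving Doreven tomlopoeok.

tomlopoeok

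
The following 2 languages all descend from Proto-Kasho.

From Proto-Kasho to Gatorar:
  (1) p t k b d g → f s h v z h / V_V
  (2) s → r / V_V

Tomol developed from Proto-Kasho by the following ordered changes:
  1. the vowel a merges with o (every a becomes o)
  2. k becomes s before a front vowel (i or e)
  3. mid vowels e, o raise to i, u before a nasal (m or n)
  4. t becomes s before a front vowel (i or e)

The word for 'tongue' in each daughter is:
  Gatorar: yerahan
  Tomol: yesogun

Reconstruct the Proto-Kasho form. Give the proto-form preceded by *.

Position 3: Gatorar has r, Tomol has s. Taking the neighbouring segments as reconstructed: Gatorar r could go back to *t or *s or *r; Tomol s can only go back to *s — the one source consistent with every daughter is *s.
Position 5: Gatorar has h, Tomol has g. Tomol preserves g here (none of its changes turn any other segment into g), so the proto-segment is *g.
Position 6: Gatorar has a, Tomol has u. Gatorar preserves a here (none of its changes turn any other segment into a), so the proto-segment is *a.
Verify the candidate proto-form against each daughter:
Gatorar: start from *yesagan.
  rule 1 (intervocalic lenition): yesagan → yesahan
  rule 2 (rhotacism): yesahan → yerahan
  ⇒ Gatorar yerahan
Tomol: start from *yesagan.
  rule 1 (vowel merger): yesagan → yesogon
  rule 2: no change — yesogon
  rule 3 (pre-nasal raising): yesogon → yesogun
  rule 4: no change — yesogun
  ⇒ Tomol yesogun
Only *yesagan yields all of Gatorar yerahan, Tomol yesogun.

*yesagan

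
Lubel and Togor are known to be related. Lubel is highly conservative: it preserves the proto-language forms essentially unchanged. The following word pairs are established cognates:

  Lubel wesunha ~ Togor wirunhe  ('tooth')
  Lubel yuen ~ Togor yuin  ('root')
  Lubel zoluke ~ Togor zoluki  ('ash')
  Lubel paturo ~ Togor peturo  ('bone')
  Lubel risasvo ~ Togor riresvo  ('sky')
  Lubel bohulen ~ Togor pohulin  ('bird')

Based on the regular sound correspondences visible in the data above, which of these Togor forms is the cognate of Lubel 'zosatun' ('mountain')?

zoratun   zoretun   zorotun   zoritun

risasvo ~ riresvo — Lubel s corresponds to Togor r between vowels (before a back vowel).
paturo ~ peturo, risasvo ~ riresvo — Lubel a corresponds to Togor e after a consonant, before a consonant other than r, m, n, p, b, f, v.
Applying these to Lubel 'zosatun':
  zosatun → zoratun   (s→r between vowels (before a back vowel))
  zoratun → zoretun   (a→e after a consonant, before a consonant other than r, m, n, p, b, f, v)
So the Togor cognate is 'zoretun'.

zoretun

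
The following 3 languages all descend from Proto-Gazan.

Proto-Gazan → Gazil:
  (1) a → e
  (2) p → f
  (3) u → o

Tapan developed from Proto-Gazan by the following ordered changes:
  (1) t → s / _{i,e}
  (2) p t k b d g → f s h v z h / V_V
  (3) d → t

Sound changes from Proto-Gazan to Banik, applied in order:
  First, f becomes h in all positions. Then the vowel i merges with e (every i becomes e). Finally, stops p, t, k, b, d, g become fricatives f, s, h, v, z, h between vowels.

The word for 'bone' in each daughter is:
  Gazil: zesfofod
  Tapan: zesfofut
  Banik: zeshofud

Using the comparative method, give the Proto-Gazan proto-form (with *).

Position 4: Gazil has f, Tapan has f, Banik has h. Taking the neighbouring segments as reconstructed: Gazil f could go back to *p or *f; Tapan f can only go back to *f; Banik h could go back to *f or *h — the one source consistent with every daughter is *f.
Position 6: Gazil has f, Tapan has f, Banik has f. In Banik, f can only continue *p, so the proto-segment is *p.
Verify the candidate proto-form against each daughter:
Gazil: *zesfopud
  zesfopud (rule 1 does not apply)
  zesfopud → zesfofud   [unconditioned shift]
  zesfofud → zesfofod   [vowel merger]
  giving Gazil zesfofod.
Tapan: *zesfopud > zesfofud > zesfofut  (by intervocalic lenition, unconditioned shift)
Banik: *zesfopud
  zesfopud → zeshopud   [unconditioned shift]
  zeshopud (rule 2 does not apply)
  zeshopud → zeshofud   [intervocalic lenition]
  giving Banik zeshofud.
No other proto-form is consistent with every reflex, so the reconstruction is *zesfopud.

*zesfopud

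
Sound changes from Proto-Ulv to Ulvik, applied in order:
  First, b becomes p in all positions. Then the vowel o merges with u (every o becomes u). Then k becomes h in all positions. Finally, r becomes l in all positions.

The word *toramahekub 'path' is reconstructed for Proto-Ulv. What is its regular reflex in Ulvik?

tulamahehup

Ulvik: *toramahekub > toramahekup > turamahekup > turamahehup > tulamahehup  (by unconditioned shift, vowel merger, unconditioned shift, unconditioned shift)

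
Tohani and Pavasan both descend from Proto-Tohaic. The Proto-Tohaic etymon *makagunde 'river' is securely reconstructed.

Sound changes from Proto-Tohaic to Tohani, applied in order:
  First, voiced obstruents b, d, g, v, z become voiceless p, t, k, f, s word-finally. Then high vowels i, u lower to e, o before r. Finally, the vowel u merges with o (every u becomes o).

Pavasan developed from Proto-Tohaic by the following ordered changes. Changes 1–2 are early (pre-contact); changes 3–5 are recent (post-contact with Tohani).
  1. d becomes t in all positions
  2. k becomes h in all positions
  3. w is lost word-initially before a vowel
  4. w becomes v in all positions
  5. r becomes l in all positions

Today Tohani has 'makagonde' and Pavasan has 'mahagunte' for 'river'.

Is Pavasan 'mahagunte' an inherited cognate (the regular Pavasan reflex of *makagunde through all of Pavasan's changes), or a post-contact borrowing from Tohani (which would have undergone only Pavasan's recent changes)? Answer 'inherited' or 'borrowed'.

inherited

If inherited, *makagunde would pass through all of Pavasan's changes:
Pavasan: start from *makagunde.
  rule 1 (unconditioned shift): makagunde → makagunte
  rule 2 (unconditioned shift): makagunte → mahagunte
  rule 3: no change — mahagunte
  rule 4: no change — mahagunte
  rule 5: no change — mahagunte
  ⇒ Pavasan mahagunte
If borrowed from Tohani 'makagonde' after the early changes, it would undergo only the recent ones:
  rule 3 (glide loss): no change (makagonde)
  rule 4 (unconditioned shift): no change (makagonde)
  rule 5 (unconditioned shift): no change (makagonde)
  ⇒ as a loan: makagonde
Pavasan 'mahagunte' matches the inherited outcome exactly, so it is an inherited cognate, not a loan.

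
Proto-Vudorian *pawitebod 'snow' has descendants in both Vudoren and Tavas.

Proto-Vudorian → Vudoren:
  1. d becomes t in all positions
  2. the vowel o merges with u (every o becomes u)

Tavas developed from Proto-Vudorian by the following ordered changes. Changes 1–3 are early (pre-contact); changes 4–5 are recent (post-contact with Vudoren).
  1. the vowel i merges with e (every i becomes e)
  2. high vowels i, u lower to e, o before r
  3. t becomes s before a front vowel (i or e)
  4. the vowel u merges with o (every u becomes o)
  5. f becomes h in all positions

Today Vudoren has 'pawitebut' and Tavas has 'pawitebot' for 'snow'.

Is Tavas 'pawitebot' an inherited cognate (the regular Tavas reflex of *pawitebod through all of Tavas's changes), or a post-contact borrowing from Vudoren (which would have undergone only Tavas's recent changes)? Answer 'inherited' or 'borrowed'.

If inherited, *pawitebod would pass through all of Tavas's changes:
Tavas: start from *pawitebod.
  rule 1 (vowel merger): pawitebod → pawetebod
  rule 2: no change — pawetebod
  rule 3 (palatalisation): pawetebod → pawesebod
  rule 4: no change — pawesebod
  rule 5: no change — pawesebod
  ⇒ Tavas pawesebod
If borrowed from Vudoren 'pawitebut' after the early changes, it would undergo only the recent ones:
  rule 4 (vowel merger): pawitebut → pawitebot
  rule 5 (unconditioned shift): no change (pawitebot)
  ⇒ as a loan: pawitebot
Tavas 'pawitebot' matches the loan outcome 'pawitebot', not the inherited 'pawesebod' — it skipped the early Tavas changes, so it was borrowed from Vudoren.

borrowed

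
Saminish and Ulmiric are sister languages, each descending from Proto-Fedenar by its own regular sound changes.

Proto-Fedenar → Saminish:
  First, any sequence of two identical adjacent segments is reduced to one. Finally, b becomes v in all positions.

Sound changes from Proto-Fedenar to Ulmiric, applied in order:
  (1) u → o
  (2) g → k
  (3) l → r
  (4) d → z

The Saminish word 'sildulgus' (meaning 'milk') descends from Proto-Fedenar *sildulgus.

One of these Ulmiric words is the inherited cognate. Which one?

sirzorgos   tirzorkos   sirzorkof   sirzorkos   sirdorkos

Ulmiric: start from *sildulgus.
  rule 1 (vowel merger): sildulgus → sildolgos
  rule 2 (unconditioned shift): sildolgos → sildolkos
  rule 3 (unconditioned shift): sildolkos → sirdorkos
  rule 4 (unconditioned shift): sirdorkos → sirzorkos
  ⇒ Ulmiric sirzorkos
The other candidates each miss or misapply at least one Ulmiric change.

sirzorkos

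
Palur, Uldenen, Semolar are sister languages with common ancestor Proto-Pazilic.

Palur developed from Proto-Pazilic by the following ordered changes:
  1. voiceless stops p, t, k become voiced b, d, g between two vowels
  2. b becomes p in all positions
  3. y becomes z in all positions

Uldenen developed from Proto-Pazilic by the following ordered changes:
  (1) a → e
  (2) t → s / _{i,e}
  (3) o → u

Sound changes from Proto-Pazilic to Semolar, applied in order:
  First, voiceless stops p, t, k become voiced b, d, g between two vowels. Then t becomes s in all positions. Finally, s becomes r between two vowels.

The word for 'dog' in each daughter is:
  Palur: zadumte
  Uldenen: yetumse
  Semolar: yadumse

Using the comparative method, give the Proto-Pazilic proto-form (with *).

*yatumte

Position 3: Palur has d, Uldenen has t, Semolar has d. Uldenen preserves t here (none of its changes turn any other segment into t), so the proto-segment is *t.
Position 6: Palur has t, Uldenen has s, Semolar has s. Palur preserves t here (none of its changes turn any other segment into t), so the proto-segment is *t.
Continuing position by position gives *yatumte; check it forward:
Palur: *yatumte > yadumte > zadumte  (by intervocalic voicing, unconditioned shift)
Uldenen: *yatumte
  yatumte → yetumte   [vowel merger]
  yetumte → yetumse   [palatalisation]
  yetumse (rule 3 does not apply)
  giving Uldenen yetumse.
Semolar: start from *yatumte.
  rule 1 (intervocalic voicing): yatumte → yadumte
  rule 2 (unconditioned shift): yadumte → yadumse
  rule 3: no change — yadumse
  ⇒ Semolar yadumse
Only *yatumte yields all of Palur zadumte, Uldenen yetumse, Semolar yadumse.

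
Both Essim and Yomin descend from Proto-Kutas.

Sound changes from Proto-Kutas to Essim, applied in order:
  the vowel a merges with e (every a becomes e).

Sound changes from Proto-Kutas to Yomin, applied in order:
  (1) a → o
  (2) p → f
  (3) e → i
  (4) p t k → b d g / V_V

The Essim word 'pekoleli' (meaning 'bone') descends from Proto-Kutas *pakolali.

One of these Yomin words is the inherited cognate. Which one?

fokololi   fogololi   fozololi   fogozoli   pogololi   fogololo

fogololi

Yomin: start from *pakolali.
  rule 1 (vowel merger): pakolali → pokololi
  rule 2 (unconditioned shift): pokololi → fokololi
  rule 3: no change — fokololi
  rule 4 (intervocalic voicing): fokololi → fogololi
  ⇒ Yomin fogololi
The other candidates each miss or misapply at least one Yomin change.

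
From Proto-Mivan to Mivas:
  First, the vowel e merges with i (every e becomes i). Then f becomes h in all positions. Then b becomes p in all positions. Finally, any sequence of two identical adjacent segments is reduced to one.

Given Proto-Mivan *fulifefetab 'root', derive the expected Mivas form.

Mivas: start from *fulifefetab.
  rule 1 (vowel merger): fulifefetab → fulififitab
  rule 2 (unconditioned shift): fulififitab → hulihihitab
  rule 3 (unconditioned shift): hulihihitab → hulihihitap
  rule 4: no change — hulihihitap
  ⇒ Mivas hulihihitap

hulihihitap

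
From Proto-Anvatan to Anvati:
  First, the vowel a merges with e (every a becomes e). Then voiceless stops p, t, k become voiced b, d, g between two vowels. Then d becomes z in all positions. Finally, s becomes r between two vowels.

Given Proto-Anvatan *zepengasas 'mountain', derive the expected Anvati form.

Anvati: start from *zepengasas.
  rule 1 (vowel merger): zepengasas → zepengeses
  rule 2 (intervocalic voicing): zepengeses → zebengeses
  rule 3: no change — zebengeses
  rule 4 (rhotacism): zebengeses → zebengeres
  ⇒ Anvati zebengeres

zebengeres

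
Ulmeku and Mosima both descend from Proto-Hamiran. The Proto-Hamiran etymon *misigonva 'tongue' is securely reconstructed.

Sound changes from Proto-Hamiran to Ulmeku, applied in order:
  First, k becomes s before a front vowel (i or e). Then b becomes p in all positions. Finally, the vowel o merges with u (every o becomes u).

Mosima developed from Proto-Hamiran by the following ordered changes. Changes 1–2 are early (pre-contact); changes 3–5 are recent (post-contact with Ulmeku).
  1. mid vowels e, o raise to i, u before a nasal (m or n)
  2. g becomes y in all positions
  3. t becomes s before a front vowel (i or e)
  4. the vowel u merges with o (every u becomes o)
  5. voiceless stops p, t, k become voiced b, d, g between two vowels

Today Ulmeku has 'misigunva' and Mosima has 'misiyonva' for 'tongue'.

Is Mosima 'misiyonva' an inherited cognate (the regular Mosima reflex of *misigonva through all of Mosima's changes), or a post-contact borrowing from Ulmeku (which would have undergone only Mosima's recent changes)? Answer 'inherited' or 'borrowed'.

inherited

If inherited, *misigonva would pass through all of Mosima's changes:
Mosima: start from *misigonva.
  rule 1 (pre-nasal raising): misigonva → misigunva
  rule 2 (unconditioned shift): misigunva → misiyunva
  rule 3: no change — misiyunva
  rule 4 (vowel merger): misiyunva → misiyonva
  rule 5: no change — misiyonva
  ⇒ Mosima misiyonva
If borrowed from Ulmeku 'misigunva' after the early changes, it would undergo only the recent ones:
  rule 3 (palatalisation): no change (misigunva)
  rule 4 (vowel merger): misigunva → misigonva
  rule 5 (intervocalic voicing): no change (misigonva)
  ⇒ as a loan: misigonva
Mosima 'misiyonva' matches the inherited outcome exactly, so it is an inherited cognate, not a loan.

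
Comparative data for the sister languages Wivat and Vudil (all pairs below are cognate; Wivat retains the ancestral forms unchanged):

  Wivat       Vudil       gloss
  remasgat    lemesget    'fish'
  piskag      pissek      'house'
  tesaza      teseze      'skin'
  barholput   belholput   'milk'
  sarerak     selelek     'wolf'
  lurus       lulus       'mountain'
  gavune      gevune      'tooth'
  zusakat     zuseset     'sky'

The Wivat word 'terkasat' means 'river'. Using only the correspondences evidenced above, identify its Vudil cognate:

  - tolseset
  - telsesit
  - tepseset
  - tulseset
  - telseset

barholput ~ belholput — Wivat r corresponds to Vudil l after a vowel, before a consonant other than r, m, n, p, b, f, v.
piskag ~ pissek — Wivat k corresponds to Vudil s after a consonant, before a back vowel.
remasgat ~ lemesget, piskag ~ pissek — Wivat a corresponds to Vudil e after a consonant, before a consonant other than r, m, n, p, b, f, v.
Applying these to Wivat 'terkasat':
  terkasat → telkasat   (r→l after a vowel, before a consonant other than r, m, n, p, b, f, v)
  telkasat → telsasat   (k→s after a consonant, before a back vowel)
  telsasat → telsesat   (a→e after a consonant, before a consonant other than r, m, n, p, b, f, v)
  telsesat → telseset   (a→e after a consonant, before a consonant other than r, m, n, p, b, f, v)
So the Vudil cognate is 'telseset'.

telseset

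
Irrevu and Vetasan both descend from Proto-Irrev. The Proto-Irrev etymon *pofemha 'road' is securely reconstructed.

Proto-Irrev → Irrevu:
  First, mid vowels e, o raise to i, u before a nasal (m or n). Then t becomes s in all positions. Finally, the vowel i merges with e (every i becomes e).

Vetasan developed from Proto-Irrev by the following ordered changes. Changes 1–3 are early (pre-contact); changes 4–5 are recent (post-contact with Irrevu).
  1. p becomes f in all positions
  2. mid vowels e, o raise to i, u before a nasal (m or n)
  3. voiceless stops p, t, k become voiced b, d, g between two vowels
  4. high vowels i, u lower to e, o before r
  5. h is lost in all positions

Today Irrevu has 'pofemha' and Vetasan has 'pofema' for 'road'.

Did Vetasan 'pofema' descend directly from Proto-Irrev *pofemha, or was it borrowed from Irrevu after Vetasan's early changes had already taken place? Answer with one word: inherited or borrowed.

borrowed

If inherited, *pofemha would pass through all of Vetasan's changes:
Vetasan: start from *pofemha.
  rule 1 (unconditioned shift): pofemha → fofemha
  rule 2 (pre-nasal raising): fofemha → fofimha
  rule 3: no change — fofimha
  rule 4: no change — fofimha
  rule 5 (h-loss): fofimha → fofima
  ⇒ Vetasan fofima
If borrowed from Irrevu 'pofemha' after the early changes, it would undergo only the recent ones:
  rule 4 (pre-rhotic lowering): no change (pofemha)
  rule 5 (h-loss): pofemha → pofema
  ⇒ as a loan: pofema
Vetasan 'pofema' matches the loan outcome 'pofema', not the inherited 'fofima' — it skipped the early Vetasan changes, so it was borrowed from Irrevu.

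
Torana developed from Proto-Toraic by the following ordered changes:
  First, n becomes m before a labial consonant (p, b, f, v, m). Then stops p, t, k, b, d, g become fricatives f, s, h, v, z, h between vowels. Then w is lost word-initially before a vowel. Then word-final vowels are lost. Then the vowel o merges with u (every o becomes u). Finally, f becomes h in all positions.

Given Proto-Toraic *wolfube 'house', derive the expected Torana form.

Torana: *wolfube > wolfuve > olfuve > olfuv > ulfuv > ulhuv  (by intervocalic lenition, glide loss, apocope, vowel merger, unconditioned shift)

ulhuv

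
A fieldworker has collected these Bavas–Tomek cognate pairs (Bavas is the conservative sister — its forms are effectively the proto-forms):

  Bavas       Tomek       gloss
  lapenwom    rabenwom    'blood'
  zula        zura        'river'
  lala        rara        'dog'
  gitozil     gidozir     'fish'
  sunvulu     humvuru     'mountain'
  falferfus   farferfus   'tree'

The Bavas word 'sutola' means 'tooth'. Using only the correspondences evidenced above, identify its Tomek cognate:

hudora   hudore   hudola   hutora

sunvulu ~ humvuru — Bavas s corresponds to Tomek h word-initially before a back vowel.
gitozil ~ gidozir — Bavas t corresponds to Tomek d between vowels (before a back vowel).
zula ~ zura, lala ~ rara — Bavas l corresponds to Tomek r between vowels (before a back vowel).
Applying these to Bavas 'sutola':
  sutola → hutola   (s→h word-initially before a back vowel)
  hutola → hudola   (t→d between vowels (before a back vowel))
  hudola → hudora   (l→r between vowels (before a back vowel))
So the Tomek cognate is 'hudora'.

hudora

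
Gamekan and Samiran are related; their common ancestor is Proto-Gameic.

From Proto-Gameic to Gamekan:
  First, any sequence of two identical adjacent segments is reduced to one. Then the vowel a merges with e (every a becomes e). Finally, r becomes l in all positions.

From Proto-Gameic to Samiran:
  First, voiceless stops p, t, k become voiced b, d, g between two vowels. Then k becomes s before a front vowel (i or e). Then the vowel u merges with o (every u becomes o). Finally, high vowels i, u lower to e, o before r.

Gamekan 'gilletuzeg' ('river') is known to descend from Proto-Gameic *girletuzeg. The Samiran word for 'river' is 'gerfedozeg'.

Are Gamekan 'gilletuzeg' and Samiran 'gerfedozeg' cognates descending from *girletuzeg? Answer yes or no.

Derive the expected Samiran reflex of *girletuzeg:
Samiran: *girletuzeg
  girletuzeg → girleduzeg   [intervocalic voicing]
  girleduzeg (rule 2 does not apply)
  girleduzeg → girledozeg   [vowel merger]
  girledozeg → gerledozeg   [pre-rhotic lowering]
  giving Samiran gerledozeg.
The regular Samiran reflex would be 'gerledozeg', but the attested form is 'gerfedozeg'. The correspondence is irregular, so they are not cognates (the Samiran form has a different source).

no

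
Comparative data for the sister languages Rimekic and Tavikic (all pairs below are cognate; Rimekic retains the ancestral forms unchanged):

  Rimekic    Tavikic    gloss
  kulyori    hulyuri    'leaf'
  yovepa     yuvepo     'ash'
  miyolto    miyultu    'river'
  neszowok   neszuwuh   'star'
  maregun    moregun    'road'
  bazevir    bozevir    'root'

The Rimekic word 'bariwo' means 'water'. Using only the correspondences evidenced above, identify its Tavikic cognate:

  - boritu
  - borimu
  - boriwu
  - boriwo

maregun ~ moregun — Rimekic a corresponds to Tavikic o after a consonant, before r.
miyolto ~ miyultu — Rimekic o corresponds to Tavikic u word-finally.
Applying these to Rimekic 'bariwo':
  bariwo → boriwo   (a→o after a consonant, before r)
  boriwo → boriwu   (o→u word-finally)
So the Tavikic cognate is 'boriwu'.

boriwu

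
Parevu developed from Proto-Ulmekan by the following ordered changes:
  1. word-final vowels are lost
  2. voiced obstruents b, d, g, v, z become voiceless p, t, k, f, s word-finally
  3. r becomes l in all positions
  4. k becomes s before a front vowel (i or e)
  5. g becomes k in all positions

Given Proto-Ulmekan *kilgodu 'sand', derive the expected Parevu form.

Parevu: *kilgodu > kilgod > kilgot > silgot > silkot  (by apocope, final devoicing, palatalisation, unconditioned shift)

silkot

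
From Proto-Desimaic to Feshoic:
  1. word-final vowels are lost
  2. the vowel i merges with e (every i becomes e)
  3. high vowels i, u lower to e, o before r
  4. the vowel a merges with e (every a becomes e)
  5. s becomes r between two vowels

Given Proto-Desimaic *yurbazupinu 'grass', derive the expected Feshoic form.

yorbezupen

Feshoic: *yurbazupinu > yurbazupin > yurbazupen > yorbazupen > yorbezupen  (by apocope, vowel merger, pre-rhotic lowering, vowel merger)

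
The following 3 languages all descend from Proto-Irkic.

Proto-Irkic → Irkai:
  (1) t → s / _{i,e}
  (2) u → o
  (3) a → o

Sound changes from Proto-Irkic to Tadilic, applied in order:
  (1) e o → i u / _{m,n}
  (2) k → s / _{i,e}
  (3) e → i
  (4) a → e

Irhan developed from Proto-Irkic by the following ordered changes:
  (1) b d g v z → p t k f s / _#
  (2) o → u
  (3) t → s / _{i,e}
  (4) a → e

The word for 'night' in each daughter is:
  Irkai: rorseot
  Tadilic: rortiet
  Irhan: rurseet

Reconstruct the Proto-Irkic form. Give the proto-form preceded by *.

Position 2: Irkai has o, Tadilic has o, Irhan has u. Tadilic preserves o here (none of its changes turn any other segment into o), so the proto-segment is *o.
Position 5: Irkai has e, Tadilic has i, Irhan has e. Irkai preserves e here (none of its changes turn any other segment into e), so the proto-segment is *e.
Position 4: Irkai has s, Tadilic has t, Irhan has s. Tadilic preserves t here (none of its changes turn any other segment into t), so the proto-segment is *t.
This points to *rorteat. Verify forward in each daughter:
Irkai: *rorteat > rorseat > rorseot  (by palatalisation, vowel merger)
Tadilic: *rorteat > rortiat > rortiet  (by vowel merger, vowel merger)
Irhan: *rorteat > rurteat > rurseat > rurseet  (by vowel merger, palatalisation, vowel merger)
*rorteat is the unique common source.

*rorteat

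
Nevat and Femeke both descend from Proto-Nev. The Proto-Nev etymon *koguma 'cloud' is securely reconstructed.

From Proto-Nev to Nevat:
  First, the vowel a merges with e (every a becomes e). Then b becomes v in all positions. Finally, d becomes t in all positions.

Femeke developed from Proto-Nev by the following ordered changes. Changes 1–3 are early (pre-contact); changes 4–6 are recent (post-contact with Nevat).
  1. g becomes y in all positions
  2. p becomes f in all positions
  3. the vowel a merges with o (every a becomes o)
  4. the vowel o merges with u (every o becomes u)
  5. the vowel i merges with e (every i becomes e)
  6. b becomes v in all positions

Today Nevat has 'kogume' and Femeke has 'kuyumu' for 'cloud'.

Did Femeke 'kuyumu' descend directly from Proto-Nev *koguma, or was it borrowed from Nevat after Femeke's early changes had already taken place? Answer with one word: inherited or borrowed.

inherited

If inherited, *koguma would pass through all of Femeke's changes:
Femeke: start from *koguma.
  rule 1 (unconditioned shift): koguma → koyuma
  rule 2: no change — koyuma
  rule 3 (vowel merger): koyuma → koyumo
  rule 4 (vowel merger): koyumo → kuyumu
  rule 5: no change — kuyumu
  rule 6: no change — kuyumu
  ⇒ Femeke kuyumu
If borrowed from Nevat 'kogume' after the early changes, it would undergo only the recent ones:
  rule 4 (vowel merger): kogume → kugume
  rule 5 (vowel merger): no change (kugume)
  rule 6 (unconditioned shift): no change (kugume)
  ⇒ as a loan: kugume
Femeke 'kuyumu' matches the inherited outcome exactly, so it is an inherited cognate, not a loan.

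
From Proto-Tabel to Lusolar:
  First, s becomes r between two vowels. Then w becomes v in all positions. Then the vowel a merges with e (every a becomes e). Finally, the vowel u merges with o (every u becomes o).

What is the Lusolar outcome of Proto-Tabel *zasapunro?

zereponro

Lusolar: *zasapunro > zarapunro > zerepunro > zereponro  (by rhotacism, vowel merger, vowel merger)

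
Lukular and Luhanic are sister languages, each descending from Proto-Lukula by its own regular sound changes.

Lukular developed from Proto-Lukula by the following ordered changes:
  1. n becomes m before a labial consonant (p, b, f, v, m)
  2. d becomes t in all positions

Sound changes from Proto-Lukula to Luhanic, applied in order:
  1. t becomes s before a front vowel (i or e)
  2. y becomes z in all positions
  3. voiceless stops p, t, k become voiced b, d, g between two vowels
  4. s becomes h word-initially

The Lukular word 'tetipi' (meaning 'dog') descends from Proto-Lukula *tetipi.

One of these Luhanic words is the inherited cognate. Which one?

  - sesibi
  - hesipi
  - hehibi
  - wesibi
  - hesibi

Luhanic: *tetipi > sesipi > sesibi > hesibi  (by palatalisation, intervocalic voicing, debuccalisation)

hesibi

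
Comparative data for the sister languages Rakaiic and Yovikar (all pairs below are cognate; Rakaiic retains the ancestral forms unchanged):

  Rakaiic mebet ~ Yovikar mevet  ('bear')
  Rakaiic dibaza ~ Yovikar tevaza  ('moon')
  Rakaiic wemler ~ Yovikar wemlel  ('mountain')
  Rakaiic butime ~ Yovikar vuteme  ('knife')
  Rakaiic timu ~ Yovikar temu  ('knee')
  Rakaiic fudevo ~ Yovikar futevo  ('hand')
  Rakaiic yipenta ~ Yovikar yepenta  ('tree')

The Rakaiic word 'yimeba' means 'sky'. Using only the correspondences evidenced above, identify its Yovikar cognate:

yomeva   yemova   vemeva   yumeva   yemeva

yemeva

butime ~ vuteme, timu ~ temu — Rakaiic i corresponds to Yovikar e after a consonant, before a nasal.
dibaza ~ tevaza — Rakaiic b corresponds to Yovikar v between vowels (before a back vowel).
Applying these to Rakaiic 'yimeba':
  yimeba → yemeba   (i→e after a consonant, before a nasal)
  yemeba → yemeva   (b→v between vowels (before a back vowel))
So the Yovikar cognate is 'yemeva'.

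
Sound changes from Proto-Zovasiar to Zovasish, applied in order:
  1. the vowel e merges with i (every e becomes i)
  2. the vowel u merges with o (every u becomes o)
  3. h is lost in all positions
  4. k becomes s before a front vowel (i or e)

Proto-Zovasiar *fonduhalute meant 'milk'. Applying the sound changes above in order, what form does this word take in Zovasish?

fondoaloti

Zovasish: *fonduhalute
  fonduhalute → fonduhaluti   [vowel merger]
  fonduhaluti → fondohaloti   [vowel merger]
  fondohaloti → fondoaloti   [h-loss]
  fondoaloti (rule 4 does not apply)
  giving Zovasish fondoaloti.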